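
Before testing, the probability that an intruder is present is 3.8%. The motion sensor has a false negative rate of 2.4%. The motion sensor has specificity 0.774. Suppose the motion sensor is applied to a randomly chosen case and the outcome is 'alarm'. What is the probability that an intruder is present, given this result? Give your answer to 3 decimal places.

P(H | E) ≈ 0.146

Let H be the event that an intruder is present. P(H) = 0.038, so P(¬H) = 0.962. With E the 'alarm' result, P(E|H) = 0.976 and P(E|¬H) = 0.226.
P(E) = 0.976·0.038 + 0.226·0.962 = 0.037088 + 0.21741 = 0.25450.
By Bayes' theorem, P(H|E) = 0.037088 / 0.25450 = 0.146.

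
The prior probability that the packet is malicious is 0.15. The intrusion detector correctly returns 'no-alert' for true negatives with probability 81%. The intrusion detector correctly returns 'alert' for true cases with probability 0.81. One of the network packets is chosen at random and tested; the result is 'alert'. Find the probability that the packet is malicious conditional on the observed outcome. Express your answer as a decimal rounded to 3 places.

P(H | E) ≈ 0.429

Write H for 'the packet is malicious'. Prior odds H:¬H = 0.15/0.85 = 0.17647. For the 'alert' outcome, the likelihood ratio is 0.81/0.19 = 4.2632.
Posterior odds = 0.17647 × 4.2632 = 0.75232, so P(H|E) = 0.75232/(1+0.75232) = 0.429.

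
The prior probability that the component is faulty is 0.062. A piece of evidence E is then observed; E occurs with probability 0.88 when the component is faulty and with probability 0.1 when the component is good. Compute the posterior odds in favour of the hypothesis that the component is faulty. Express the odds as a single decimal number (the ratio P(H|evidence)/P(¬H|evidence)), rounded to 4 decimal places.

Posterior odds ≈ 0.5817

Prior odds = 0.062/(1−0.062) = 0.066098. In log-odds, ln(0.066098) = -2.7166.
Add log likelihood ratio: ln(8.8000) = 2.1748.
Posterior log-odds = -0.54186, so posterior odds = exp(-0.54186) = 0.58166.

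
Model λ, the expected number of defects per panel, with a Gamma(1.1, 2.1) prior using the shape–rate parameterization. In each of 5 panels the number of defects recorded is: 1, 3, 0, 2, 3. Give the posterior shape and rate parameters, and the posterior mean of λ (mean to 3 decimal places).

The Poisson likelihood adds the total count to the shape and the number of exposure periods to the rate. Here ∑xᵢ = 9 and n = 5, so shape 1.1→10.1 and rate 2.1→7.1.
E[λ | data] = 10.1/7.1 = 1.423.

Posterior: Gamma(shape=10.1, rate=7.1); mean ≈ 1.423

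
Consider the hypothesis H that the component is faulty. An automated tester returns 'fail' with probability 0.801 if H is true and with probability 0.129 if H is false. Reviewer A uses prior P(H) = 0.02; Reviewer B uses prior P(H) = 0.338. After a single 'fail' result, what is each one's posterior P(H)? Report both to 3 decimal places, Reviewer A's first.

The likelihood ratio for a 'fail' result is 0.801/0.129 = 6.2093.
Reviewer A: prior odds 0.02/0.98 = 0.020408; posterior odds 0.12672; posterior probability 0.112.
Reviewer B: prior odds 0.338/0.662 = 0.51057; posterior odds 3.1703; posterior probability 0.760.

Reviewer A: 0.112; Reviewer B: 0.760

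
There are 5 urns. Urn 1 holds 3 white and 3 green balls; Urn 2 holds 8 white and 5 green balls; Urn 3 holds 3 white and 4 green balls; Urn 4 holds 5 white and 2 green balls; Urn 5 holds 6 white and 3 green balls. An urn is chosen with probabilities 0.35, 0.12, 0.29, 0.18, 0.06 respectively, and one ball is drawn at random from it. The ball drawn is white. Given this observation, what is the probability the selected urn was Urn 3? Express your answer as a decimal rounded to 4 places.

Tabulate prior·likelihood by source: [1] prior 0.35, lik 0.5, product 0.1750; [2] prior 0.12, lik 0.6154, product 0.07385; [3] prior 0.29, lik 0.4286, product 0.1243; [4] prior 0.18, lik 0.7143, product 0.1286; [5] prior 0.06, lik 0.6667, product 0.04000.
Normalizing constant = 0.54170; the posterior for Urn 3 is its product over the sum, 0.1243/0.54170 = 0.2294.

Posterior probability ≈ 0.2294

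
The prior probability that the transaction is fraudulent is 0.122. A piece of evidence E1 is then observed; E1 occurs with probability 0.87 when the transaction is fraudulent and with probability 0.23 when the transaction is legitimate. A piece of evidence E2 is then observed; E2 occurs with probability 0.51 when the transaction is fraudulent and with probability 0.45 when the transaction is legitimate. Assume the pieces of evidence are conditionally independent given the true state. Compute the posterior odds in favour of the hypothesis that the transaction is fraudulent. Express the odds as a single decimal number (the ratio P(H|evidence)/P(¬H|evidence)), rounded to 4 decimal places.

Posterior odds ≈ 0.5957

Prior odds = 0.122/(1−0.122) = 0.13895.
Likelihood ratio for E1 = 0.87/0.23 = 3.7826.
Likelihood ratio for E2 = 0.51/0.45 = 1.1333.
Posterior odds = prior odds × LR₁ × LR₂ = 0.59568.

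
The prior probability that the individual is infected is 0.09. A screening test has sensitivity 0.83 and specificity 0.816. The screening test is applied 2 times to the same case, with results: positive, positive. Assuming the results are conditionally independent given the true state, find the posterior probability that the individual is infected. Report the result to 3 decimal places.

Let H be the event that the individual is infected; start with P(H) = 0.09. P('positive'|H) = 0.83, P('positive'|¬H) = 0.184.
Update on result 1 ('positive'): P(H) ← 0.83·0.0900 / (0.83·0.0900 + 0.184·0.9100) = 0.074700/0.24214 = 0.3085.
Update on result 2 ('positive'): P(H) ← 0.83·0.3085 / (0.83·0.3085 + 0.184·0.6915) = 0.25605/0.38329 = 0.6680.

Posterior P(H) ≈ 0.668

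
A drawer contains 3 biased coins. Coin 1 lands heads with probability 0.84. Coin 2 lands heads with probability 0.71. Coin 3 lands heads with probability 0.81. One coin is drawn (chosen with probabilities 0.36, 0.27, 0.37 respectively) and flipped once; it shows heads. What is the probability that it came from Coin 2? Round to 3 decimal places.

Posterior probability ≈ 0.241

Tabulate prior·likelihood by source: [1] prior 0.36, lik 0.84, product 0.3024; [2] prior 0.27, lik 0.71, product 0.1917; [3] prior 0.37, lik 0.81, product 0.2997.
Normalizing constant = 0.79380; the posterior for Coin 2 is its product over the sum, 0.1917/0.79380 = 0.241.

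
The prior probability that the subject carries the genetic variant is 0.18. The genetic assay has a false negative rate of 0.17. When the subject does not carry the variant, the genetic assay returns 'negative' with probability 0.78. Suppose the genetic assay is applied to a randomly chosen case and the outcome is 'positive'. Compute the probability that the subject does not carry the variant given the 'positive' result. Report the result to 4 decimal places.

Let H be the event that the subject carries the genetic variant. P(H) = 0.18, so P(¬H) = 0.82. With E the 'positive' result, P(E|H) = 0.83 and P(E|¬H) = 0.22.
P(E) = 0.83·0.18 + 0.22·0.82 = 0.14940 + 0.18040 = 0.32980.
By Bayes' theorem, P(H|E) = 0.14940 / 0.32980 = 0.4530. Hence P(¬H|E) = 1 − 0.4530 = 0.5470.

P(¬H | E) ≈ 0.5470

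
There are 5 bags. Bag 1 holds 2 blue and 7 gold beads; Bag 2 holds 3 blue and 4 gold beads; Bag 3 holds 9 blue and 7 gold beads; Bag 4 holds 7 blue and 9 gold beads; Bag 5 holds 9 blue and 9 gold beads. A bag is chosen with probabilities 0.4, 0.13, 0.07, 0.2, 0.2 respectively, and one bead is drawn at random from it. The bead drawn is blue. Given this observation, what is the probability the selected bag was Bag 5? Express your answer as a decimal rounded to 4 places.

Tabulate prior·likelihood by source: [1] prior 0.4, lik 0.2222, product 0.08889; [2] prior 0.13, lik 0.4286, product 0.05571; [3] prior 0.07, lik 0.5625, product 0.03938; [4] prior 0.2, lik 0.4375, product 0.08750; [5] prior 0.2, lik 0.5, product 0.1000.
Normalizing constant = 0.37148; the posterior for Bag 5 is its product over the sum, 0.1000/0.37148 = 0.2692.

Posterior probability ≈ 0.2692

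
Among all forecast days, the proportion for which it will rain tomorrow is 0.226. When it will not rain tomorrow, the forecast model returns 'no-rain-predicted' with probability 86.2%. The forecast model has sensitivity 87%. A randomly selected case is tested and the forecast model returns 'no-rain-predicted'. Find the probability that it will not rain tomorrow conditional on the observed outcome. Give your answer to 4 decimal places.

Write H for 'it will rain tomorrow'. Prior odds H:¬H = 0.226/0.774 = 0.29199. For the 'no-rain-predicted' outcome, the likelihood ratio is 0.13/0.862 = 0.15081.
Posterior odds = 0.29199 × 0.15081 = 0.044036, so P(H|E) = 0.044036/(1+0.044036) = 0.0422. Then P(¬H|E) = 1 − 0.0422 = 0.9578.

P(¬H | E) ≈ 0.9578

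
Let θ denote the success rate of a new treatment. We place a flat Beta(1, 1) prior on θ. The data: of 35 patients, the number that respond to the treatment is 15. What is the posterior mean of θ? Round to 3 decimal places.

Posterior mean ≈ 0.432

The binomial likelihood is conjugate to the Beta prior: with 15 successes and 20 failures, the posterior is Beta(1+15, 1+20) = Beta(16, 21).
E[θ | data] = 16/(16+21) = 0.432.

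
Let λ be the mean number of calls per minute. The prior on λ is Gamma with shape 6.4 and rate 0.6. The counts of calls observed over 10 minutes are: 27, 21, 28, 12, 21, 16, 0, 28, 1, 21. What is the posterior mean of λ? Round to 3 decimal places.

Total count ∑xᵢ = 175 over n = 10 minutes.
Gamma is conjugate to the Poisson likelihood: posterior is Gamma(shape = 6.4+175 = 181.4, rate = 0.6+10 = 10.6).
E[λ | data] = 181.4/10.6 = 17.113.

Posterior mean ≈ 17.113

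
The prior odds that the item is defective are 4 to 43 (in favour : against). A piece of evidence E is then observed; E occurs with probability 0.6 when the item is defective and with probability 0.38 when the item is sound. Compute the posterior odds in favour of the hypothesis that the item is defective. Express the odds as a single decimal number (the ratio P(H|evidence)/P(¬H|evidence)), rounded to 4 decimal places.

Prior odds = 4/43 = 0.093023.
Likelihood ratio for E = 0.6/0.38 = 1.5789.
Posterior odds = prior odds × LR = 0.14688.

Posterior odds ≈ 0.1469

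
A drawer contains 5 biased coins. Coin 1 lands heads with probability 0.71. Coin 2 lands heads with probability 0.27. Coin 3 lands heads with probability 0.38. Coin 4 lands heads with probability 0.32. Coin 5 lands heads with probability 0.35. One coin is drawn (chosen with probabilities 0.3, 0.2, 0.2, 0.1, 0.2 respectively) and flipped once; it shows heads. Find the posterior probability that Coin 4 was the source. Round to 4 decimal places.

P(heads|C1) = 0.71; P(heads|C2) = 0.27; P(heads|C3) = 0.38; P(heads|C4) = 0.32; P(heads|C5) = 0.35.
Prior × likelihood for each source: 0.3·0.71=0.2130, 0.2·0.27=0.05400, 0.2·0.38=0.07600, 0.1·0.32=0.03200, 0.2·0.35=0.07000. Summing gives P(heads) = 0.44500.
P(Coin 4 | heads) = 0.03200 / 0.44500 = 0.0719.

Posterior probability ≈ 0.0719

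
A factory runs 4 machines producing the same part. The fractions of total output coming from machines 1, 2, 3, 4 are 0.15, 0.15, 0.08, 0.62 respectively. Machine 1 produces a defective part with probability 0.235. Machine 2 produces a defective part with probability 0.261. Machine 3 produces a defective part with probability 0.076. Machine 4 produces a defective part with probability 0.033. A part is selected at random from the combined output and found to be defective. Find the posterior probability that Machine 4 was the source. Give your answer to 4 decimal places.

Posterior probability ≈ 0.2027

Tabulate prior·likelihood by source: [1] prior 0.15, lik 0.235, product 0.03525; [2] prior 0.15, lik 0.261, product 0.03915; [3] prior 0.08, lik 0.076, product 0.006080; [4] prior 0.62, lik 0.033, product 0.02046.
Normalizing constant = 0.10094; the posterior for Machine 4 is its product over the sum, 0.02046/0.10094 = 0.2027.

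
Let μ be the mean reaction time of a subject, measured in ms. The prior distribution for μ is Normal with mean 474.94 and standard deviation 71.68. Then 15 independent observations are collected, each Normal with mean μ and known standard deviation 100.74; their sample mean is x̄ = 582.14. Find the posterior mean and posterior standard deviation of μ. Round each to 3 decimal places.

With known σ, the Normal prior is conjugate. Weight on the data is w = (n/σ²)/(n/σ² + 1/τ₀²) = 0.00147804/(0.00147804+0.00019463) = 0.88364.
Posterior mean = w·x̄ + (1−w)·μ₀ = 0.88364·582.14 + 0.11636·474.94 = 569.667. Posterior variance = 1/(0.00147804+0.00019463) = 597.846, so SD = 24.451.

Posterior mean ≈ 569.667; posterior SD ≈ 24.451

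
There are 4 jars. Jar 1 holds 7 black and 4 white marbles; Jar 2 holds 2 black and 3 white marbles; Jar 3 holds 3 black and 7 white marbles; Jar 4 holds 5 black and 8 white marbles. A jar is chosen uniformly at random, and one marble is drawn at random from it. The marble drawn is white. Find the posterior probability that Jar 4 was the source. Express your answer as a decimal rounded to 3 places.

Tabulate prior·likelihood by source: [1] prior 0.25, lik 0.3636, product 0.09091; [2] prior 0.25, lik 0.6, product 0.1500; [3] prior 0.25, lik 0.7, product 0.1750; [4] prior 0.25, lik 0.6154, product 0.1538.
Normalizing constant = 0.56976; the posterior for Jar 4 is its product over the sum, 0.1538/0.56976 = 0.270.

Posterior probability ≈ 0.270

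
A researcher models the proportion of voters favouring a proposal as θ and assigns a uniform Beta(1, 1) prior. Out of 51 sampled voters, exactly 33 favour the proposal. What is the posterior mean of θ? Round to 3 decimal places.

Posterior mean ≈ 0.642

The binomial likelihood is conjugate to the Beta prior: with 33 successes and 18 failures, the posterior is Beta(1+33, 1+18) = Beta(34, 19).
E[θ | data] = 34/(34+19) = 0.642.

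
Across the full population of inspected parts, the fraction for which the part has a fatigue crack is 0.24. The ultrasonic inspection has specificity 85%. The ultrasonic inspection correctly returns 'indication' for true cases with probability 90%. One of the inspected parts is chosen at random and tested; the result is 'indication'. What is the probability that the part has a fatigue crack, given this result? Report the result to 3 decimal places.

P(H | E) ≈ 0.655

Let H be the event that the part has a fatigue crack. P(H) = 0.24, so P(¬H) = 0.76. With E the 'indication' result, P(E|H) = 0.9 and P(E|¬H) = 0.15.
P(E) = 0.9·0.24 + 0.15·0.76 = 0.21600 + 0.11400 = 0.33000.
By Bayes' theorem, P(H|E) = 0.21600 / 0.33000 = 0.655.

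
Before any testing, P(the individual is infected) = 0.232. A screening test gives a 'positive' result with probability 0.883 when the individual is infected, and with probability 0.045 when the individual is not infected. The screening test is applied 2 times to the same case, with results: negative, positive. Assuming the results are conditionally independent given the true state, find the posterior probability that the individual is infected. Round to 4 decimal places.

Posterior P(H) ≈ 0.4207

With H the event that the individual is infected, the joint likelihood of the observed sequence is P(data|H) = 0.117·0.883 = 0.10331 and P(data|¬H) = 0.955·0.045 = 0.042975.
Bayes: P(H|data) = 0.232·0.10331 / (0.232·0.10331 + 0.768·0.042975) = 0.023968/0.056973 = 0.4207.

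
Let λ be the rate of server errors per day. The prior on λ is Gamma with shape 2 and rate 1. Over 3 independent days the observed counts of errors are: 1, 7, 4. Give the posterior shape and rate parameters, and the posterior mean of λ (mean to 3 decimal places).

The Poisson likelihood adds the total count to the shape and the number of exposure periods to the rate. Here ∑xᵢ = 12 and n = 3, so shape 2→14 and rate 1→4.
Posterior mean = shape/rate = 14/4 = 3.500.

Posterior: Gamma(shape=14, rate=4); mean ≈ 3.500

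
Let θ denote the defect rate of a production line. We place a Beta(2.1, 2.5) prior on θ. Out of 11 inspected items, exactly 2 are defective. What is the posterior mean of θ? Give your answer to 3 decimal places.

The binomial likelihood is conjugate to the Beta prior: with 2 successes and 9 failures, the posterior is Beta(2.1+2, 2.5+9) = Beta(4.1, 11.5).
E[θ | data] = 4.1/(4.1+11.5) = 0.263.

Posterior mean ≈ 0.263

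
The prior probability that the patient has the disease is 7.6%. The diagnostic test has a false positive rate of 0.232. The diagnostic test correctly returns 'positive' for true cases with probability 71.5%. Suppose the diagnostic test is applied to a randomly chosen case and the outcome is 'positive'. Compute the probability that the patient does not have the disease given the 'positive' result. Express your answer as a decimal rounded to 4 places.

Let H be the event that the patient has the disease. P(H) = 0.076, so P(¬H) = 0.924. With E the 'positive' result, P(E|H) = 0.715 and P(E|¬H) = 0.232.
P(E) = 0.715·0.076 + 0.232·0.924 = 0.054340 + 0.21437 = 0.26871.
By Bayes' theorem, P(H|E) = 0.054340 / 0.26871 = 0.2022. Hence P(¬H|E) = 1 − 0.2022 = 0.7978.

P(¬H | E) ≈ 0.7978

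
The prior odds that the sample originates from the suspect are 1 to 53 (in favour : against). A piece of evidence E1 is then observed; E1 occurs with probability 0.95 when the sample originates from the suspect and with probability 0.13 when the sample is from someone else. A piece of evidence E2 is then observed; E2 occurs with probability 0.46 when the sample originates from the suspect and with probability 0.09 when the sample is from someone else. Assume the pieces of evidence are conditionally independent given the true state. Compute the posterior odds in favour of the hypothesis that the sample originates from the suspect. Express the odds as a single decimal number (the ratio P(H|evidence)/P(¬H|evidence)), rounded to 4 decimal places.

Posterior odds ≈ 0.7047

Prior odds = 1/53 = 0.018868. In log-odds, ln(0.018868) = -3.9703.
Add log likelihood ratios: ln(7.3077) + ln(5.1111) = 3.6203.
Posterior log-odds = -0.34995, so posterior odds = exp(-0.34995) = 0.70473.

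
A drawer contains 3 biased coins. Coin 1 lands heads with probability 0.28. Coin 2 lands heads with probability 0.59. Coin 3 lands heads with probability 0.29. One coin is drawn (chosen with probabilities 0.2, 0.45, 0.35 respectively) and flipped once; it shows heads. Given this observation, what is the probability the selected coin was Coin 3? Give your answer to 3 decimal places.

P(heads|C1) = 0.28; P(heads|C2) = 0.59; P(heads|C3) = 0.29.
Prior × likelihood for each source: 0.2·0.28=0.05600, 0.45·0.59=0.2655, 0.35·0.29=0.1015. Summing gives P(heads) = 0.42300.
P(Coin 3 | heads) = 0.1015 / 0.42300 = 0.240.

Posterior probability ≈ 0.240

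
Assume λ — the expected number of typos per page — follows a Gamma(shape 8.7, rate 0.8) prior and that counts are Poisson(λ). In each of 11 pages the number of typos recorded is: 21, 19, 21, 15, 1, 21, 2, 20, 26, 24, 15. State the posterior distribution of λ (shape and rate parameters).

The Poisson likelihood adds the total count to the shape and the number of exposure periods to the rate. Here ∑xᵢ = 185 and n = 11, so shape 8.7→193.7 and rate 0.8→11.8.

Posterior: Gamma(shape=193.7, rate=11.8)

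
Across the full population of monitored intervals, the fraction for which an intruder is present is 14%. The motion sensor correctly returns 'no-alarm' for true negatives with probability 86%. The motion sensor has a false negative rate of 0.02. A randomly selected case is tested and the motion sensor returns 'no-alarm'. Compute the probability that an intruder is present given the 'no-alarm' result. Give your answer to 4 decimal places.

Write H for 'an intruder is present'. Prior odds H:¬H = 0.14/0.86 = 0.16279. For the 'no-alarm' outcome, the likelihood ratio is 0.02/0.86 = 0.023256.
Posterior odds = 0.16279 × 0.023256 = 0.0037858, so P(H|E) = 0.0037858/(1+0.0037858) = 0.0038.

P(H | E) ≈ 0.0038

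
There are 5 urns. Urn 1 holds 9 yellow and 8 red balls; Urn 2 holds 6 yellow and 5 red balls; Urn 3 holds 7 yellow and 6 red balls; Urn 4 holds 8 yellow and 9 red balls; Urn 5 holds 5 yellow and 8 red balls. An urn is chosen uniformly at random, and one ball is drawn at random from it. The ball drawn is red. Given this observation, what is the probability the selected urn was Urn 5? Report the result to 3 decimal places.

Posterior probability ≈ 0.243

P(red|Urn 1) = 0.4706; P(red|Urn 2) = 0.4545; P(red|Urn 3) = 0.4615; P(red|Urn 4) = 0.5294; P(red|Urn 5) = 0.6154.
Prior × likelihood for each source: 0.2·0.4706=0.09412, 0.2·0.4545=0.09091, 0.2·0.4615=0.09231, 0.2·0.5294=0.1059, 0.2·0.6154=0.1231. Summing gives P(red) = 0.50629.
P(Urn 5 | red) = 0.1231 / 0.50629 = 0.243.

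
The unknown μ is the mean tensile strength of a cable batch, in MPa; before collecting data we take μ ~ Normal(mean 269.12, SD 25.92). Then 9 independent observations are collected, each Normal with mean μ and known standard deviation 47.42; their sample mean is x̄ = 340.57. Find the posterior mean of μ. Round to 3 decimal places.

Posterior mean ≈ 321.202

With known σ, the Normal prior is conjugate. Weight on the data is w = (n/σ²)/(n/σ² + 1/τ₀²) = 0.00400239/(0.00400239+0.00148844) = 0.72892.
Posterior mean = w·x̄ + (1−w)·μ₀ = 0.72892·340.57 + 0.27108·269.12 = 321.202.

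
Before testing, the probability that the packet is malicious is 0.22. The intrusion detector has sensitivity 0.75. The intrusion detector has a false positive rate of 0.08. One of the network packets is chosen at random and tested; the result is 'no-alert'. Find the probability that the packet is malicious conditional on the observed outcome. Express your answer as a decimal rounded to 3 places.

P(H | E) ≈ 0.071

Write H for 'the packet is malicious'. Prior odds H:¬H = 0.22/0.78 = 0.28205. For the 'no-alert' outcome, the likelihood ratio is 0.25/0.92 = 0.27174.
Posterior odds = 0.28205 × 0.27174 = 0.076644, so P(H|E) = 0.076644/(1+0.076644) = 0.071.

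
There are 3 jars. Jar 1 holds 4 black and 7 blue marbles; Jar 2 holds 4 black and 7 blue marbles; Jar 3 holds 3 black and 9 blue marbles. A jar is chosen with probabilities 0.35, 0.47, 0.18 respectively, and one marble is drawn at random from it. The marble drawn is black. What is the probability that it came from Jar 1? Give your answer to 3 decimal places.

Posterior probability ≈ 0.371

P(black|Jar 1) = 0.3636; P(black|Jar 2) = 0.3636; P(black|Jar 3) = 0.25.
Prior × likelihood for each source: 0.35·0.3636=0.1273, 0.47·0.3636=0.1709, 0.18·0.25=0.04500. Summing gives P(black) = 0.34318.
P(Jar 1 | black) = 0.1273 / 0.34318 = 0.371.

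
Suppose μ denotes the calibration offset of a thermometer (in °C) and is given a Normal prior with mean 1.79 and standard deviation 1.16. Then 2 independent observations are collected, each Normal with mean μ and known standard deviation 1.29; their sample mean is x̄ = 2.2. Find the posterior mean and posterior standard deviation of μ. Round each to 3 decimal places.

With known σ, the Normal prior is conjugate. Weight on the data is w = (n/σ²)/(n/σ² + 1/τ₀²) = 1.20185/(1.20185+0.743163) = 0.61791.
Posterior mean = w·x̄ + (1−w)·μ₀ = 0.61791·2.2 + 0.38209·1.79 = 2.043. Posterior variance = 1/(1.20185+0.743163) = 0.514135, so SD = 0.717.

Posterior mean ≈ 2.043; posterior SD ≈ 0.717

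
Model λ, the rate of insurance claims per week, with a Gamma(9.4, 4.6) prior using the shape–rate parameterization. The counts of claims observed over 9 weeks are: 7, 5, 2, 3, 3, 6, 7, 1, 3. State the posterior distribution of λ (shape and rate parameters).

Posterior: Gamma(shape=46.4, rate=13.6)

The Poisson likelihood adds the total count to the shape and the number of exposure periods to the rate. Here ∑xᵢ = 37 and n = 9, so shape 9.4→46.4 and rate 4.6→13.6.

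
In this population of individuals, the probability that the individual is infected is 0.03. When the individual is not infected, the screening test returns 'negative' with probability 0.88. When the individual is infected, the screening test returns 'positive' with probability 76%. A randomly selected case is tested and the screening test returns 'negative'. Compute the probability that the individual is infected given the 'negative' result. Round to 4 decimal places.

Let H be the event that the individual is infected. P(H) = 0.03, so P(¬H) = 0.97. With E the 'negative' result, P(E|H) = 0.24 and P(E|¬H) = 0.88.
P(E) = 0.24·0.03 + 0.88·0.97 = 0.0072000 + 0.85360 = 0.86080.
By Bayes' theorem, P(H|E) = 0.0072000 / 0.86080 = 0.0084.

P(H | E) ≈ 0.0084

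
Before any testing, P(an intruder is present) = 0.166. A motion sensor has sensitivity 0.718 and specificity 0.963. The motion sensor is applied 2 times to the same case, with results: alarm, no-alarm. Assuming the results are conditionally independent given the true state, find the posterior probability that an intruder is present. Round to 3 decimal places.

Posterior P(H) ≈ 0.531

Let H be the event that an intruder is present; start with P(H) = 0.166. P('alarm'|H) = 0.718, P('alarm'|¬H) = 0.037.
Update on result 1 ('alarm'): P(H) ← 0.718·0.1660 / (0.718·0.1660 + 0.037·0.8340) = 0.11919/0.15005 = 0.7943.
Update on result 2 ('no-alarm'): P(H) ← 0.282·0.7943 / (0.282·0.7943 + 0.963·0.2057) = 0.22400/0.42205 = 0.5308.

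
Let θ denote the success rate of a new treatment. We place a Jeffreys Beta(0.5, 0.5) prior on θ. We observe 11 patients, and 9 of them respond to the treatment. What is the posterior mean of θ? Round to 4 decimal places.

Observing 9 successes and 2 failures updates Beta(0.5, 0.5) by adding the success and failure counts to the two shape parameters: α = 0.5+9 = 9.5, β = 0.5+2 = 2.5.
Posterior mean = α/(α+β) = 9.5/12 = 0.7917.

Posterior mean ≈ 0.7917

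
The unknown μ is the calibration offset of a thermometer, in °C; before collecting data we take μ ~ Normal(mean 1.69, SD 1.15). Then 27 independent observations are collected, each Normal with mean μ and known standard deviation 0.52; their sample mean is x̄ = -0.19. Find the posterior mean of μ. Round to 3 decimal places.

Posterior mean ≈ -0.176

With known σ, the Normal prior is conjugate. Weight on the data is w = (n/σ²)/(n/σ² + 1/τ₀²) = 99.8521/(99.8521+0.756144) = 0.99248.
Posterior mean = w·x̄ + (1−w)·μ₀ = 0.99248·-0.19 + 0.0075157·1.69 = -0.176.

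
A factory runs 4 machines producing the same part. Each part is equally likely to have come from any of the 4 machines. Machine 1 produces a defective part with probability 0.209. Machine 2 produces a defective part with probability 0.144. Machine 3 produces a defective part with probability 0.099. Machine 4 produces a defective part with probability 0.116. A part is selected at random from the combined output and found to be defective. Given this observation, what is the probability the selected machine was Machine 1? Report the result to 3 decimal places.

Posterior probability ≈ 0.368

P(defective|M1) = 0.209; P(defective|M2) = 0.144; P(defective|M3) = 0.099; P(defective|M4) = 0.116.
Prior × likelihood for each source: 0.25·0.209=0.05225, 0.25·0.144=0.03600, 0.25·0.099=0.02475, 0.25·0.116=0.02900. Summing gives P(defective) = 0.14200.
P(Machine 1 | defective) = 0.05225 / 0.14200 = 0.368.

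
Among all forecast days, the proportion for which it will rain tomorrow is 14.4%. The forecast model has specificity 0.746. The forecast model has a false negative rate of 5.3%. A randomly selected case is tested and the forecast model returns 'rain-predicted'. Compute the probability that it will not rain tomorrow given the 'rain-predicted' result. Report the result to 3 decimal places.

P(¬H | E) ≈ 0.615

Let H be the event that it will rain tomorrow. P(H) = 0.144, so P(¬H) = 0.856. With E the 'rain-predicted' result, P(E|H) = 0.947 and P(E|¬H) = 0.254.
P(E) = 0.947·0.144 + 0.254·0.856 = 0.13637 + 0.21742 = 0.35379.
By Bayes' theorem, P(H|E) = 0.13637 / 0.35379 = 0.385. Hence P(¬H|E) = 1 − 0.385 = 0.615.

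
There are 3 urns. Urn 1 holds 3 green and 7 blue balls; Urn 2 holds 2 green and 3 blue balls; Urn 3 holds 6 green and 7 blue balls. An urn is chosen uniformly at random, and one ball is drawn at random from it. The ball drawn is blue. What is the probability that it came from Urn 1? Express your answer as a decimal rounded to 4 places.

Tabulate prior·likelihood by source: [1] prior 0.333333, lik 0.7, product 0.2333; [2] prior 0.333333, lik 0.6, product 0.2000; [3] prior 0.333333, lik 0.5385, product 0.1795.
Normalizing constant = 0.61282; the posterior for Urn 1 is its product over the sum, 0.2333/0.61282 = 0.3808.

Posterior probability ≈ 0.3808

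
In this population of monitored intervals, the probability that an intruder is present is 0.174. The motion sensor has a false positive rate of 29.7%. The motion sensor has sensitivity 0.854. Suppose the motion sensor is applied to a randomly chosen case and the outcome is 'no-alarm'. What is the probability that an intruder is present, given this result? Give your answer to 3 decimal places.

Let H be the event that an intruder is present. P(H) = 0.174, so P(¬H) = 0.826. With E the 'no-alarm' result, P(E|H) = 0.146 and P(E|¬H) = 0.703.
P(E) = 0.146·0.174 + 0.703·0.826 = 0.025404 + 0.58068 = 0.60608.
By Bayes' theorem, P(H|E) = 0.025404 / 0.60608 = 0.042.

P(H | E) ≈ 0.042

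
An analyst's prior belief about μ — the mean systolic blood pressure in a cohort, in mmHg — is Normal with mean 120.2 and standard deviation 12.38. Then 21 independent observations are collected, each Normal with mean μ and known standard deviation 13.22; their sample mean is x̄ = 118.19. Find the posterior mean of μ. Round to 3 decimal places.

With known σ, the Normal prior is conjugate. Weight on the data is w = (n/σ²)/(n/σ² + 1/τ₀²) = 0.120159/(0.120159+0.00652467) = 0.94850.
Posterior mean = w·x̄ + (1−w)·μ₀ = 0.94850·118.19 + 0.051504·120.2 = 118.294.

Posterior mean ≈ 118.294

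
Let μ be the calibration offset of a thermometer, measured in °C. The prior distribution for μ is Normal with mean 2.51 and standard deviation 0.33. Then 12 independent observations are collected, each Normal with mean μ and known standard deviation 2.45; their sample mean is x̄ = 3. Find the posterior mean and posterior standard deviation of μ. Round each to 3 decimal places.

Prior precision 1/τ₀² = 1/0.33² = 9.18274; data precision n/σ² = 12/2.45² = 1.99917.
Posterior precision = 9.18274 + 1.99917 = 11.1819, giving posterior SD = 1/√11.1819 = 0.299.
Posterior mean = (9.18274·2.51 + 1.99917·3) / 11.1819 = 2.598.

Posterior mean ≈ 2.598; posterior SD ≈ 0.299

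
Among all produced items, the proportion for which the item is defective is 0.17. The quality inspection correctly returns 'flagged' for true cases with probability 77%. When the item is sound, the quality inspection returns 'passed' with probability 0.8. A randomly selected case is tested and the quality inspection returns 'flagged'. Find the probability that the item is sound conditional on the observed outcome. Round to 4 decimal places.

Write H for 'the item is defective'. Prior odds H:¬H = 0.17/0.83 = 0.20482. For the 'flagged' outcome, the likelihood ratio is 0.77/0.2 = 3.8500.
Posterior odds = 0.20482 × 3.8500 = 0.78855, so P(H|E) = 0.78855/(1+0.78855) = 0.4409. Then P(¬H|E) = 1 − 0.4409 = 0.5591.

P(¬H | E) ≈ 0.5591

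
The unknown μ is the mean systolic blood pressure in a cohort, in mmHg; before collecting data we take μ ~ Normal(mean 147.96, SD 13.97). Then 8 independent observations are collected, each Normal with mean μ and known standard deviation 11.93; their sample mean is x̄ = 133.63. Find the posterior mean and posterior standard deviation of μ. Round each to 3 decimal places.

Prior precision 1/τ₀² = 1/13.97² = 0.00512398; data precision n/σ² = 8/11.93² = 0.0562094.
Posterior precision = 0.00512398 + 0.0562094 = 0.0613334, giving posterior SD = 1/√0.0613334 = 4.038.
Posterior mean = (0.00512398·147.96 + 0.0562094·133.63) / 0.0613334 = 134.827.

Posterior mean ≈ 134.827; posterior SD ≈ 4.038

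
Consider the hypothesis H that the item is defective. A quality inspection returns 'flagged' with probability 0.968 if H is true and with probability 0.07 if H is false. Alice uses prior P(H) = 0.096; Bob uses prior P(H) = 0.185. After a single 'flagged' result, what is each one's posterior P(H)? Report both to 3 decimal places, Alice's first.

Alice: 0.595; Bob: 0.758

P('+'|H) = 0.968, P('+'|¬H) = 0.07.
Alice: numerator 0.968·0.096 = 0.092928; evidence = 0.092928+0.07·0.904 = 0.15621; posterior = 0.595.
Bob: numerator 0.968·0.185 = 0.17908; evidence = 0.17908+0.07·0.815 = 0.23613; posterior = 0.758.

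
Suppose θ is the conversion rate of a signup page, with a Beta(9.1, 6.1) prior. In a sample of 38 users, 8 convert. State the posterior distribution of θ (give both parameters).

Posterior: Beta(17.1, 36.1)

Observing 8 successes and 30 failures updates Beta(9.1, 6.1) by adding the success and failure counts to the two shape parameters: α = 9.1+8 = 17.1, β = 6.1+30 = 36.1.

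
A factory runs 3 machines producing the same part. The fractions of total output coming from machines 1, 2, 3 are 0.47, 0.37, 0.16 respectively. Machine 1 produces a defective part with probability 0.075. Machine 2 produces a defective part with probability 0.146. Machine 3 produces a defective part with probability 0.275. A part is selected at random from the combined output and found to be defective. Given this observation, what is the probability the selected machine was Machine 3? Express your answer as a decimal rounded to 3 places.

Posterior probability ≈ 0.330

P(defective|M1) = 0.075; P(defective|M2) = 0.146; P(defective|M3) = 0.275.
Prior × likelihood for each source: 0.47·0.075=0.03525, 0.37·0.146=0.05402, 0.16·0.275=0.04400. Summing gives P(defective) = 0.13327.
P(Machine 3 | defective) = 0.04400 / 0.13327 = 0.330.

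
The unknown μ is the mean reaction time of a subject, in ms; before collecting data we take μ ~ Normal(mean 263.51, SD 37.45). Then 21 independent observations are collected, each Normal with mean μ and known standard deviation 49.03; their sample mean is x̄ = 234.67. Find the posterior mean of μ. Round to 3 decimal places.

Prior precision 1/τ₀² = 1/37.45² = 0.00071301; data precision n/σ² = 21/49.03² = 0.00873566.
Posterior precision = 0.00071301 + 0.00873566 = 0.00944867.
Posterior mean = (0.00071301·263.51 + 0.00873566·234.67) / 0.00944867 = 236.846.

Posterior mean ≈ 236.846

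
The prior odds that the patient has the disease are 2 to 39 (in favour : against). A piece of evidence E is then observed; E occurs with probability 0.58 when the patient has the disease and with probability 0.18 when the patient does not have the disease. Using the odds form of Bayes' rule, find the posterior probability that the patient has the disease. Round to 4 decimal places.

Posterior probability ≈ 0.1418

Prior odds = 2/39 = 0.051282. In log-odds, ln(0.051282) = -2.9704.
Add log likelihood ratio: ln(3.2222) = 1.1701.
Posterior log-odds = -1.8003, so posterior odds = exp(-1.8003) = 0.16524. Converting, P(H|E) = 0.16524/1.1652 = 0.1418.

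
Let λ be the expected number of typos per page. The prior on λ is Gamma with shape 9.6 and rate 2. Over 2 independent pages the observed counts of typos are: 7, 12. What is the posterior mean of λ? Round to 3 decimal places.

The Poisson likelihood adds the total count to the shape and the number of exposure periods to the rate. Here ∑xᵢ = 19 and n = 2, so shape 9.6→28.6 and rate 2→4.
Posterior mean = shape/rate = 28.6/4 = 7.150.

Posterior mean ≈ 7.150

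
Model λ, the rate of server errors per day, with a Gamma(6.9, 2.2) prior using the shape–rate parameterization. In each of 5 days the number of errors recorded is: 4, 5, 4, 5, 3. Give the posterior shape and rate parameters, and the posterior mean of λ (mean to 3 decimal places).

Posterior: Gamma(shape=27.9, rate=7.2); mean ≈ 3.875

Total count ∑xᵢ = 21 over n = 5 days.
Gamma is conjugate to the Poisson likelihood: posterior is Gamma(shape = 6.9+21 = 27.9, rate = 2.2+5 = 7.2).
Posterior mean = shape/rate = 27.9/7.2 = 3.875.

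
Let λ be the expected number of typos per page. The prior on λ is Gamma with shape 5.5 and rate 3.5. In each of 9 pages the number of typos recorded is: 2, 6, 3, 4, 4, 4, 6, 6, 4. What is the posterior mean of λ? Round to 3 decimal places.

The Poisson likelihood adds the total count to the shape and the number of exposure periods to the rate. Here ∑xᵢ = 39 and n = 9, so shape 5.5→44.5 and rate 3.5→12.5.
E[λ | data] = 44.5/12.5 = 3.560.

Posterior mean ≈ 3.560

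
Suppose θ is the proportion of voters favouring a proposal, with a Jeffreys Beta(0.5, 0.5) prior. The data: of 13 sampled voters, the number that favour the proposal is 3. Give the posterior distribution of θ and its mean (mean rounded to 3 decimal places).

The binomial likelihood is conjugate to the Beta prior: with 3 successes and 10 failures, the posterior is Beta(0.5+3, 0.5+10) = Beta(3.5, 10.5).
E[θ | data] = 3.5/(3.5+10.5) = 0.250.

Posterior: Beta(3.5, 10.5); mean ≈ 0.250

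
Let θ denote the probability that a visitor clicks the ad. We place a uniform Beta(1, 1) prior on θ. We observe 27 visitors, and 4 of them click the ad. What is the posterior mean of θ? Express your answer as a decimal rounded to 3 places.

The binomial likelihood is conjugate to the Beta prior: with 4 successes and 23 failures, the posterior is Beta(1+4, 1+23) = Beta(5, 24).
E[θ | data] = 5/(5+24) = 0.172.

Posterior mean ≈ 0.172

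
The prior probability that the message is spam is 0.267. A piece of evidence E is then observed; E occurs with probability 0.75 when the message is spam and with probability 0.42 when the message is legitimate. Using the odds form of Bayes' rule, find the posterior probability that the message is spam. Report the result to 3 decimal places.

Prior odds = 0.267/(1−0.267) = 0.36426.
Likelihood ratio for E = 0.75/0.42 = 1.7857.
Posterior odds = prior odds × LR = 0.65046.
Posterior probability = odds/(1+odds) = 0.65046/1.6505 = 0.394.

Posterior probability ≈ 0.394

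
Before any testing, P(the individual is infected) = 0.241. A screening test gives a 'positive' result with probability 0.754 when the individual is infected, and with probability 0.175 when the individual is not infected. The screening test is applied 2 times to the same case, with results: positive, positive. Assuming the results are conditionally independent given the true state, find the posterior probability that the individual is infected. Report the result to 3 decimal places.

Posterior P(H) ≈ 0.855

Let H be the event that the individual is infected; start with P(H) = 0.241. P('positive'|H) = 0.754, P('positive'|¬H) = 0.175.
Update on result 1 ('positive'): P(H) ← 0.754·0.2410 / (0.754·0.2410 + 0.175·0.7590) = 0.18171/0.31454 = 0.5777.
Update on result 2 ('positive'): P(H) ← 0.754·0.5777 / (0.754·0.5777 + 0.175·0.4223) = 0.43560/0.50950 = 0.8550.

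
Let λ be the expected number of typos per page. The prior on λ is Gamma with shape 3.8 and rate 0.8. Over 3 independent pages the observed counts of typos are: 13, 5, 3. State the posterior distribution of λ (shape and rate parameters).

Posterior: Gamma(shape=24.8, rate=3.8)

Total count ∑xᵢ = 21 over n = 3 pages.
Gamma is conjugate to the Poisson likelihood: posterior is Gamma(shape = 3.8+21 = 24.8, rate = 0.8+3 = 3.8).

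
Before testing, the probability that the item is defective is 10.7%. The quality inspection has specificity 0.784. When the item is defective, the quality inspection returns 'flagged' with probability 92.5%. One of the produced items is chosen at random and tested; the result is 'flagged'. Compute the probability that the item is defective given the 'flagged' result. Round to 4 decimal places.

Write H for 'the item is defective'. Prior odds H:¬H = 0.107/0.893 = 0.11982. For the 'flagged' outcome, the likelihood ratio is 0.925/0.216 = 4.2824.
Posterior odds = 0.11982 × 4.2824 = 0.51312, so P(H|E) = 0.51312/(1+0.51312) = 0.3391.

P(H | E) ≈ 0.3391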